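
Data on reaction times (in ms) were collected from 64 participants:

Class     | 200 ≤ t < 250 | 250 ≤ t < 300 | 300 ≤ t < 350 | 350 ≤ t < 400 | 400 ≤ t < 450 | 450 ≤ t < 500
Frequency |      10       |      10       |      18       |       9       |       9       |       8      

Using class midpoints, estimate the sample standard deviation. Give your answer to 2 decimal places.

79.71

Midpoints: 225, 275, 325, 375, 425, 475
n = 64, Σfm = 21850, mean = 341.4062
Σfm² = 7860000
Σf(m − x̄)² = Σfm² − (Σfm)²/n = 7860000 − 21850²/64 = 400273.4375
Sample variance = 400273.4375 / 63 = 6353.5466
Standard deviation = √6353.5466 = 79.7091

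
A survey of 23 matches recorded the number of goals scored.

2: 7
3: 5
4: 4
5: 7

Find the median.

3

Cumulative frequencies: 7, 12, 16, 23
n = 23, so the median is the value in position (n+1)/2 = 12.
Position 12 falls at value 3.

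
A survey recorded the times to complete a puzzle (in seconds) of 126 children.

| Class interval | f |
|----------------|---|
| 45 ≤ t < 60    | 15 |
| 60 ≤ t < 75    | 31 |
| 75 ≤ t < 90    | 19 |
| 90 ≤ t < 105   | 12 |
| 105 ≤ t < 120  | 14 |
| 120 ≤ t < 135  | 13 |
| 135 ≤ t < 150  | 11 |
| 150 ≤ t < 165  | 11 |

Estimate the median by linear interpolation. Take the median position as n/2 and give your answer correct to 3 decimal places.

Cumulative frequencies: 15, 46, 65, 77, 91, 104, 115, 126
n = 126; position = n/2 = 63.
This falls in the class 75 ≤ t < 90: L = 75, F = 46, f = 19, h = 15.
Median ≈ 75 + ((63 − 46) / 19) × 15 = 88.4211

88.421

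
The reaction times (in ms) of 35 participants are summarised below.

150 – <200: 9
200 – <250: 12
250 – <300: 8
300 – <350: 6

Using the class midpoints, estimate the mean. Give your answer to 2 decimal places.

240.71

Midpoints: 175, 225, 275, 325
Σfm = 9×175 + 12×225 + 8×275 + 6×325 = 8425
n = Σf = 35
Mean = 8425 / 35 = 240.7143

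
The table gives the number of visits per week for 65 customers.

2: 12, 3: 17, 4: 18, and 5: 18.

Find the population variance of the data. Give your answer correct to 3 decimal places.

1.152

Values: 2, 3, 4, 5
n = 65, Σfx = 237, mean = 3.6462
Σfx² = 939
Σf(x − x̄)² = Σfx² − (Σfx)²/n = 939 − 237²/65 = 74.8615
Population variance = 74.8615 / 65 = 1.1517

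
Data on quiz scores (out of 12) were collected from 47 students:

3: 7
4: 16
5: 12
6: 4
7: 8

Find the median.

5

Cumulative frequencies: 7, 23, 35, 39, 47
n = 47, so the median is the value in position (n+1)/2 = 24.
Position 24 falls at value 5.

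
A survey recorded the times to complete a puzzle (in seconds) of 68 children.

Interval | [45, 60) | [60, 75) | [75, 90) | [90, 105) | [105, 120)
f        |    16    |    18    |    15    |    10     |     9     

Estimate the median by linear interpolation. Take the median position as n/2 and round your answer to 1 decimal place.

75.0

Cumulative frequencies: 16, 34, 49, 59, 68
n = 68; position = n/2 = 34.
This falls in the class [60, 75): L = 60, F = 16, f = 18, h = 15.
Median ≈ 60 + ((34 − 16) / 18) × 15 = 75.0000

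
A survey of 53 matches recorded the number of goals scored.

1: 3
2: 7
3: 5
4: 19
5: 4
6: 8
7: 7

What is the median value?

Cumulative frequencies: 3, 10, 15, 34, 38, 46, 53
n = 53, so the median is the value in position (n+1)/2 = 27.
Position 27 falls at value 4.

4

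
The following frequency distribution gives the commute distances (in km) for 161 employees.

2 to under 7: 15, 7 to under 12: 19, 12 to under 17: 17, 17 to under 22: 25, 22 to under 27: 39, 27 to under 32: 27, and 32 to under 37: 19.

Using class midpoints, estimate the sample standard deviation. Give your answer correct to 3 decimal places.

Midpoints: 4.5, 9.5, 14.5, 19.5, 24.5, 29.5, 34.5
n = 161, Σfm = 3389.5, mean = 21.0528
Σfm² = 84620.25
Σf(m − x̄)² = Σfm² − (Σfm)²/n = 84620.25 − 3389.5²/161 = 13261.8012
Sample variance = 13261.8012 / 160 = 82.8863
Standard deviation = √82.8863 = 9.1042

9.104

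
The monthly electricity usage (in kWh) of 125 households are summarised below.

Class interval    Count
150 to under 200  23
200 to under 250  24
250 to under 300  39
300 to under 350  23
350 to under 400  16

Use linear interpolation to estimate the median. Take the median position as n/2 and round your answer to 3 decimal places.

Cumulative frequencies: 23, 47, 86, 109, 125
n = 125; position = n/2 = 62.5.
This falls in the class 250 to under 300: L = 250, F = 47, f = 39, h = 50.
Median ≈ 250 + ((62.5 − 47) / 39) × 50 = 269.8718

269.872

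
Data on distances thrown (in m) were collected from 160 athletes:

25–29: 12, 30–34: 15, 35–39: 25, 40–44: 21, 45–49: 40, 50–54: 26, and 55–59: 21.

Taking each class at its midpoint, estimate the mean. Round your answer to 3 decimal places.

44.000

Midpoints: 27, 32, 37, 42, 47, 52, 57
Σfm = 12×27 + 15×32 + 25×37 + 21×42 + 40×47 + 26×52 + 21×57 = 7040
n = Σf = 160
Mean = 7040 / 160 = 44.0000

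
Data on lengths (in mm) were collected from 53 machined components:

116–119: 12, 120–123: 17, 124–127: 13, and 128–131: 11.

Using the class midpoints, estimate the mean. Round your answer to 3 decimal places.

Midpoints: 117.5, 121.5, 125.5, 129.5
Σfm = 12×117.5 + 17×121.5 + 13×125.5 + 11×129.5 = 6531.5
n = Σf = 53
Mean = 6531.5 / 53 = 123.2358

123.236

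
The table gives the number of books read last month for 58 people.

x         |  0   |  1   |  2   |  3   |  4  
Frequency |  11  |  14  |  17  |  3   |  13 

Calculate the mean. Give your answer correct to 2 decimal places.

Values: 0, 1, 2, 3, 4
Σfx = 11×0 + 14×1 + 17×2 + 3×3 + 13×4 = 109
n = Σf = 58
Mean = 109 / 58 = 1.8793

1.88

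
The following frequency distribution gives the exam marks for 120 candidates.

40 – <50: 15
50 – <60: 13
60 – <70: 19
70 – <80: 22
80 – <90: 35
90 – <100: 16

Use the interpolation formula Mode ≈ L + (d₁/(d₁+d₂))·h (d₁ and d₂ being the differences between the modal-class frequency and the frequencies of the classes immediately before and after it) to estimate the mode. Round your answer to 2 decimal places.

84.06

Modal class: 80 – <90 (highest frequency 35).
d₁ = 35 − 22 = 13, d₂ = 35 − 16 = 19
Mode ≈ 80 + (13/(13+19)) × 10 = 80 + 4.0625 = 84.0625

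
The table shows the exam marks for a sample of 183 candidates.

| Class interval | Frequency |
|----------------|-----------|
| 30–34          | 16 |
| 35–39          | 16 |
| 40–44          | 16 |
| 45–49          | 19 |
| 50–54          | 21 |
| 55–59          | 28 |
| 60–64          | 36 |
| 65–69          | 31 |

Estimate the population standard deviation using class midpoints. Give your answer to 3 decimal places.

Midpoints: 32, 37, 42, 47, 52, 57, 62, 67
n = 183, Σfm = 9666, mean = 52.8197
Σfm² = 533782
Σf(m − x̄)² = Σfm² − (Σfm)²/n = 533782 − 9666²/183 = 23227.0492
Population variance = 23227.0492 / 183 = 126.9238
Standard deviation = √126.9238 = 11.2660

11.266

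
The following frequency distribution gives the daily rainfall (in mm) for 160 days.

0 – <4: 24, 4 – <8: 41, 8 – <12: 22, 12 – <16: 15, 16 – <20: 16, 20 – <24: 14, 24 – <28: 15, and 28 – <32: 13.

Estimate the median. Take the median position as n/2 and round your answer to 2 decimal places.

10.73

Cumulative frequencies: 24, 65, 87, 102, 118, 132, 147, 160
n = 160; position = n/2 = 80.
This falls in the class 8 – <12: L = 8, F = 65, f = 22, h = 4.
Median ≈ 8 + ((80 − 65) / 22) × 4 = 10.7273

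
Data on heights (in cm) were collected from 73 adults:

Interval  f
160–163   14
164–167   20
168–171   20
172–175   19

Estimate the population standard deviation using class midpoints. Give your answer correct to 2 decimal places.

4.28

Midpoints: 161.5, 165.5, 169.5, 173.5
n = 73, Σfm = 12257.5, mean = 167.9110
Σfm² = 2059504.25
Σf(m − x̄)² = Σfm² − (Σfm)²/n = 2059504.25 − 12257.5²/73 = 1335.6712
Population variance = 1335.6712 / 73 = 18.2969
Standard deviation = √18.2969 = 4.2775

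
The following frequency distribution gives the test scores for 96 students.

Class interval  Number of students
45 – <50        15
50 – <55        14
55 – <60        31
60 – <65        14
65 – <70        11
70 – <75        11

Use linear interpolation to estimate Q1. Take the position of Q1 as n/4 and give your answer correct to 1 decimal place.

Cumulative frequencies: 15, 29, 60, 74, 85, 96
n = 96; position = n/4 = 24.
This falls in the class 50 – <55: L = 50, F = 15, f = 14, h = 5.
Lower quartile ≈ 50 + ((24 − 15) / 14) × 5 = 53.2143

53.2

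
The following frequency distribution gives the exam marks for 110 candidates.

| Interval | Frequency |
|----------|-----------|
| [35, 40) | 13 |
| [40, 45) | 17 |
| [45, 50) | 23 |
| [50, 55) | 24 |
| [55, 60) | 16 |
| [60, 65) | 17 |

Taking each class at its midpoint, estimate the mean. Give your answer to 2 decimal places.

Midpoints: 37.5, 42.5, 47.5, 52.5, 57.5, 62.5
Σfm = 13×37.5 + 17×42.5 + 23×47.5 + 24×52.5 + 16×57.5 + 17×62.5 = 5545
n = Σf = 110
Mean = 5545 / 110 = 50.4091

50.41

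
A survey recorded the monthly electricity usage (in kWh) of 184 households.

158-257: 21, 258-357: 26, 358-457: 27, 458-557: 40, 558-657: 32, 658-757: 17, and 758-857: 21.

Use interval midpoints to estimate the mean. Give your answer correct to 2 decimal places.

500.43

Midpoints: 207.5, 307.5, 407.5, 507.5, 607.5, 707.5, 807.5
Σfm = 21×207.5 + 26×307.5 + 27×407.5 + 40×507.5 + 32×607.5 + 17×707.5 + 21×807.5 = 92080
n = Σf = 184
Mean = 92080 / 184 = 500.4348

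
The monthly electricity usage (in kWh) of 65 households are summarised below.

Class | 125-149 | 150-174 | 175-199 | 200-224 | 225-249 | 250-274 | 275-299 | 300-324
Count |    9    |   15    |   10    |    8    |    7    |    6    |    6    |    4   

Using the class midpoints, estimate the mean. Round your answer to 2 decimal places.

Midpoints: 137, 162, 187, 212, 237, 262, 287, 312
Σfm = 9×137 + 15×162 + 10×187 + 8×212 + 7×237 + 6×262 + 6×287 + 4×312 = 13430
n = Σf = 65
Mean = 13430 / 65 = 206.6154

206.62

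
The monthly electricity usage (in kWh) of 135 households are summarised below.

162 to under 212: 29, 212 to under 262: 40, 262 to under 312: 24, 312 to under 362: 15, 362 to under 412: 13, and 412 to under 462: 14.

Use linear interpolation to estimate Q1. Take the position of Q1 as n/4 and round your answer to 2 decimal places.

Cumulative frequencies: 29, 69, 93, 108, 121, 135
n = 135; position = n/4 = 33.75.
This falls in the class 212 to under 262: L = 212, F = 29, f = 40, h = 50.
Lower quartile ≈ 212 + ((33.75 − 29) / 40) × 50 = 217.9375

217.94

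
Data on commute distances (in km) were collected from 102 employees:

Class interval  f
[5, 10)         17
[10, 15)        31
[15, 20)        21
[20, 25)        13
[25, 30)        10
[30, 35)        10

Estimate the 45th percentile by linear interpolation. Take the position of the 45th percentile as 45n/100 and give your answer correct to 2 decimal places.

14.66

Cumulative frequencies: 17, 48, 69, 82, 92, 102
n = 102; position = 45n/100 = 45.9.
This falls in the class [10, 15): L = 10, F = 17, f = 31, h = 5.
45th percentile ≈ 10 + ((45.9 − 17) / 31) × 5 = 14.6613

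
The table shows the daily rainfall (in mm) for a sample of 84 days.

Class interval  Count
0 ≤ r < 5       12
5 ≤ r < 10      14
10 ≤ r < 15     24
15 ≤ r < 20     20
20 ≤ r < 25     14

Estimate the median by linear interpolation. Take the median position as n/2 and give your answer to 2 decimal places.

13.33

Cumulative frequencies: 12, 26, 50, 70, 84
n = 84; position = n/2 = 42.
This falls in the class 10 ≤ r < 15: L = 10, F = 26, f = 24, h = 5.
Median ≈ 10 + ((42 − 26) / 24) × 5 = 13.3333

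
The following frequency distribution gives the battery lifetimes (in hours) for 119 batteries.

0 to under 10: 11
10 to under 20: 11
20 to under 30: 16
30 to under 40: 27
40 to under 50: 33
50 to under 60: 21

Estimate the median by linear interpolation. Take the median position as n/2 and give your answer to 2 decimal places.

Cumulative frequencies: 11, 22, 38, 65, 98, 119
n = 119; position = n/2 = 59.5.
This falls in the class 30 to under 40: L = 30, F = 38, f = 27, h = 10.
Median ≈ 30 + ((59.5 − 38) / 27) × 10 = 37.9630

37.96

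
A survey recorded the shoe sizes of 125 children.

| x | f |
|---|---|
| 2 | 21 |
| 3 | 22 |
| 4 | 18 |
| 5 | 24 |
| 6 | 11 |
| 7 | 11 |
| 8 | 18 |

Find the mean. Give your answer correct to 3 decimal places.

4.696

Values: 2, 3, 4, 5, 6, 7, 8
Σfx = 21×2 + 22×3 + 18×4 + 24×5 + 11×6 + 11×7 + 18×8 = 587
n = Σf = 125
Mean = 587 / 125 = 4.6960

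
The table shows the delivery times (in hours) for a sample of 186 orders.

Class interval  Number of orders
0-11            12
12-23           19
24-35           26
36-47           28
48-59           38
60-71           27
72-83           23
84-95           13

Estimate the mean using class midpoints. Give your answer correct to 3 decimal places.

48.790

Midpoints: 5.5, 17.5, 29.5, 41.5, 53.5, 65.5, 77.5, 89.5
Σfm = 12×5.5 + 19×17.5 + 26×29.5 + 28×41.5 + 38×53.5 + 27×65.5 + 23×77.5 + 13×89.5 = 9075
n = Σf = 186
Mean = 9075 / 186 = 48.7903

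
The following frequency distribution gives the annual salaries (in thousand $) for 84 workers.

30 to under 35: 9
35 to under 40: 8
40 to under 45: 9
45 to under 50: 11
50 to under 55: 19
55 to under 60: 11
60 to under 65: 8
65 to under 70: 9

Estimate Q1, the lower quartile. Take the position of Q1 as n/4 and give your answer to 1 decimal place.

42.2

Cumulative frequencies: 9, 17, 26, 37, 56, 67, 75, 84
n = 84; position = n/4 = 21.
This falls in the class 40 to under 45: L = 40, F = 17, f = 9, h = 5.
Lower quartile ≈ 40 + ((21 − 17) / 9) × 5 = 42.2222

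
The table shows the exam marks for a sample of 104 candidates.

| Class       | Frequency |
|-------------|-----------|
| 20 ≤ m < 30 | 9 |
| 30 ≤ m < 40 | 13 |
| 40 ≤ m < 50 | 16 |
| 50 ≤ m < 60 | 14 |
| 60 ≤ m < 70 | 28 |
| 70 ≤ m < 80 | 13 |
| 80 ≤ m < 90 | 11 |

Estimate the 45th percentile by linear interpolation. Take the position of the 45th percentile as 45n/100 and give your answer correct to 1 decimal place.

56.3

Cumulative frequencies: 9, 22, 38, 52, 80, 93, 104
n = 104; position = 45n/100 = 46.8.
This falls in the class 50 ≤ m < 60: L = 50, F = 38, f = 14, h = 10.
45th percentile ≈ 50 + ((46.8 − 38) / 14) × 10 = 56.2857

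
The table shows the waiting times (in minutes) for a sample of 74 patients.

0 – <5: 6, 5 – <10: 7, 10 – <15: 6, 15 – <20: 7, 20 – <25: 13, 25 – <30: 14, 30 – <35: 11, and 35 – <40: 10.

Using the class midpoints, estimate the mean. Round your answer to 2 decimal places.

Midpoints: 2.5, 7.5, 12.5, 17.5, 22.5, 27.5, 32.5, 37.5
Σfm = 6×2.5 + 7×7.5 + 6×12.5 + 7×17.5 + 13×22.5 + 14×27.5 + 11×32.5 + 10×37.5 = 1675
n = Σf = 74
Mean = 1675 / 74 = 22.6351

22.64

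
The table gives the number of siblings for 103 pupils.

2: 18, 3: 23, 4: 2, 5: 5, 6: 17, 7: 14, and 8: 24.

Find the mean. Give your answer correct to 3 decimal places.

5.146

Values: 2, 3, 4, 5, 6, 7, 8
Σfx = 18×2 + 23×3 + 2×4 + 5×5 + 17×6 + 14×7 + 24×8 = 530
n = Σf = 103
Mean = 530 / 103 = 5.1456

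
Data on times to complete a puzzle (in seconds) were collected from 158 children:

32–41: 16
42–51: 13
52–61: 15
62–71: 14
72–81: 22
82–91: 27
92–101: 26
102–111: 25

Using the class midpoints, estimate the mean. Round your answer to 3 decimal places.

Midpoints: 36.5, 46.5, 56.5, 66.5, 76.5, 86.5, 96.5, 106.5
Σfm = 16×36.5 + 13×46.5 + 15×56.5 + 14×66.5 + 22×76.5 + 27×86.5 + 26×96.5 + 25×106.5 = 12157
n = Σf = 158
Mean = 12157 / 158 = 76.9430

76.943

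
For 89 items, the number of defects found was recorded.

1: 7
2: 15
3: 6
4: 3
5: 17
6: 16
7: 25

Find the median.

Cumulative frequencies: 7, 22, 28, 31, 48, 64, 89
n = 89, so the median is the value in position (n+1)/2 = 45.
Position 45 falls at value 5.

5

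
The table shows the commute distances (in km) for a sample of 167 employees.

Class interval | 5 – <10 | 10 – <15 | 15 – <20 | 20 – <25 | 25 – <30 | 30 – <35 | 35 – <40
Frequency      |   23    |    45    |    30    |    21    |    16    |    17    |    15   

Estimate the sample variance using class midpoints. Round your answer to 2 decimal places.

Midpoints: 7.5, 12.5, 17.5, 22.5, 27.5, 32.5, 37.5
n = 167, Σfm = 3287.5, mean = 19.6856
Σfm² = 79293.75
Σf(m − x̄)² = Σfm² − (Σfm)²/n = 79293.75 − 3287.5²/167 = 14577.2455
Sample variance = 14577.2455 / 166 = 87.8147

87.81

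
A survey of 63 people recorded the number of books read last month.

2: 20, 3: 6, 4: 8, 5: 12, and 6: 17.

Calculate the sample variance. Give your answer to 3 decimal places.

Values: 2, 3, 4, 5, 6
n = 63, Σfx = 252, mean = 4.0000
Σfx² = 1174
Σf(x − x̄)² = Σfx² − (Σfx)²/n = 1174 − 252²/63 = 166.0000
Sample variance = 166.0000 / 62 = 2.6774

2.677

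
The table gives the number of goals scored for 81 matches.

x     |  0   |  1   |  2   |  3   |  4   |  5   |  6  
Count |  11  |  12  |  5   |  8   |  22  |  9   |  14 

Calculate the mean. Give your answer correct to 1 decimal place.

3.2

Values: 0, 1, 2, 3, 4, 5, 6
Σfx = 11×0 + 12×1 + 5×2 + 8×3 + 22×4 + 9×5 + 14×6 = 263
n = Σf = 81
Mean = 263 / 81 = 3.2469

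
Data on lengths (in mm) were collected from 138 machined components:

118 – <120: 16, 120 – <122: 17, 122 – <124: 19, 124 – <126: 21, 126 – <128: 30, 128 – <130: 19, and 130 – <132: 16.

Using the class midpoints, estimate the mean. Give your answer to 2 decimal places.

Midpoints: 119, 121, 123, 125, 127, 129, 131
Σfm = 16×119 + 17×121 + 19×123 + 21×125 + 30×127 + 19×129 + 16×131 = 17280
n = Σf = 138
Mean = 17280 / 138 = 125.2174

125.22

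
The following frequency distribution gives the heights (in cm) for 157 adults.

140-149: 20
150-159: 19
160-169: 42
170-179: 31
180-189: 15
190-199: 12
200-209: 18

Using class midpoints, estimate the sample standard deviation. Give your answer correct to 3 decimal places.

Midpoints: 144.5, 154.5, 164.5, 174.5, 184.5, 194.5, 204.5
n = 157, Σfm = 26926.5, mean = 171.5064
Σfm² = 4668959.25
Σf(m − x̄)² = Σfm² − (Σfm)²/n = 4668959.25 − 26926.5²/157 = 50892.9936
Sample variance = 50892.9936 / 156 = 326.2371
Standard deviation = √326.2371 = 18.0620

18.062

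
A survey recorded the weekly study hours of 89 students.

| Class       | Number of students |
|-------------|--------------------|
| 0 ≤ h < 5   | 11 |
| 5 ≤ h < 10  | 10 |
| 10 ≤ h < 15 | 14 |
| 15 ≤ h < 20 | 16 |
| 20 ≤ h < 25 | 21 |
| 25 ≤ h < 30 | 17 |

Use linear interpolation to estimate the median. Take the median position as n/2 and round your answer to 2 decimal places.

17.97

Cumulative frequencies: 11, 21, 35, 51, 72, 89
n = 89; position = n/2 = 44.5.
This falls in the class 15 ≤ h < 20: L = 15, F = 35, f = 16, h = 5.
Median ≈ 15 + ((44.5 − 35) / 16) × 5 = 17.9688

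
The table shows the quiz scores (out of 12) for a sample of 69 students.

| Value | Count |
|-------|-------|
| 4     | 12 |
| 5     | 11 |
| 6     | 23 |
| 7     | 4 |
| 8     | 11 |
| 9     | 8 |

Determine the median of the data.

6

Cumulative frequencies: 12, 23, 46, 50, 61, 69
n = 69, so the median is the value in position (n+1)/2 = 35.
Position 35 falls at value 6.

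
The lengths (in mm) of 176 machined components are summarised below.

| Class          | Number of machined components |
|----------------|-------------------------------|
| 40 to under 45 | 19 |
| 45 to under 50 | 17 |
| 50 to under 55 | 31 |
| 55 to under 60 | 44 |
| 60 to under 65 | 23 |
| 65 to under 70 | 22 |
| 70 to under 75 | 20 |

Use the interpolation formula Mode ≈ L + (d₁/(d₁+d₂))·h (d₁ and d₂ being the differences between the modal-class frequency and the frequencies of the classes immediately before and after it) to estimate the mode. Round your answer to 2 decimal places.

Modal class: 55 to under 60 (highest frequency 44).
d₁ = 44 − 31 = 13, d₂ = 44 − 23 = 21
Mode ≈ 55 + (13/(13+21)) × 5 = 55 + 1.9118 = 56.9118

56.91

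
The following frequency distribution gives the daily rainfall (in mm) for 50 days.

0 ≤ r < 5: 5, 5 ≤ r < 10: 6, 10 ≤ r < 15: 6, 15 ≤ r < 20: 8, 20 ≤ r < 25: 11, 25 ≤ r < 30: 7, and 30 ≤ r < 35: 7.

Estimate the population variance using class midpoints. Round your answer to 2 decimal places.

Midpoints: 2.5, 7.5, 12.5, 17.5, 22.5, 27.5, 32.5
n = 50, Σfm = 940, mean = 18.8000
Σfm² = 22012.5
Σf(m − x̄)² = Σfm² − (Σfm)²/n = 22012.5 − 940²/50 = 4340.5000
Population variance = 4340.5000 / 50 = 86.8100

86.81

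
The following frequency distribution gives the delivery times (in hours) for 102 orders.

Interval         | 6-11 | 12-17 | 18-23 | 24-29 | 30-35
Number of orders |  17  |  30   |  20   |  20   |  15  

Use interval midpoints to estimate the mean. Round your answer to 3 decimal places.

Midpoints: 8.5, 14.5, 20.5, 26.5, 32.5
Σfm = 17×8.5 + 30×14.5 + 20×20.5 + 20×26.5 + 15×32.5 = 2007
n = Σf = 102
Mean = 2007 / 102 = 19.6765

19.676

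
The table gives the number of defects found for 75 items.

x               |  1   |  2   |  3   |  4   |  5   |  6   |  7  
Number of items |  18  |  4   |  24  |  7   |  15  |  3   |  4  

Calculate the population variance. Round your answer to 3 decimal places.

Values: 1, 2, 3, 4, 5, 6, 7
n = 75, Σfx = 247, mean = 3.2933
Σfx² = 1041
Σf(x − x̄)² = Σfx² − (Σfx)²/n = 1041 − 247²/75 = 227.5467
Population variance = 227.5467 / 75 = 3.0340

3.034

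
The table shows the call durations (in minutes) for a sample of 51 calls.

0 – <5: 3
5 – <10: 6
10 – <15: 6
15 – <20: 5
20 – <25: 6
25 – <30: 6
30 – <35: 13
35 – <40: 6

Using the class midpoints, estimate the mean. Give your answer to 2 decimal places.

22.79

Midpoints: 2.5, 7.5, 12.5, 17.5, 22.5, 27.5, 32.5, 37.5
Σfm = 3×2.5 + 6×7.5 + 6×12.5 + 5×17.5 + 6×22.5 + 6×27.5 + 13×32.5 + 6×37.5 = 1162.5
n = Σf = 51
Mean = 1162.5 / 51 = 22.7941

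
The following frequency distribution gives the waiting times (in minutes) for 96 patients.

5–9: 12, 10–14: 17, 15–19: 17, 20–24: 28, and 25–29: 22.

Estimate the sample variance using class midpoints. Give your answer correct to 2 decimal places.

45.00

Midpoints: 7, 12, 17, 22, 27
n = 96, Σfm = 1787, mean = 18.6146
Σfm² = 37539
Σf(m − x̄)² = Σfm² − (Σfm)²/n = 37539 − 1787²/96 = 4274.7396
Sample variance = 4274.7396 / 95 = 44.9973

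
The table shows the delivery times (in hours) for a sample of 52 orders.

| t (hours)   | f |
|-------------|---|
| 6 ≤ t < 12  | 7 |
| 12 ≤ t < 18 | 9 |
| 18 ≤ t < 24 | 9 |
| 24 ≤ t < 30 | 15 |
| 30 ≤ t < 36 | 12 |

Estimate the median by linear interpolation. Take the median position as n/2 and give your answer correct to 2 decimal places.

24.40

Cumulative frequencies: 7, 16, 25, 40, 52
n = 52; position = n/2 = 26.
This falls in the class 24 ≤ t < 30: L = 24, F = 25, f = 15, h = 6.
Median ≈ 24 + ((26 − 25) / 15) × 6 = 24.4000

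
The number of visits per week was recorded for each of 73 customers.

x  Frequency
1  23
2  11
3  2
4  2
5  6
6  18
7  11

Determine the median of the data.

4

Cumulative frequencies: 23, 34, 36, 38, 44, 62, 73
n = 73, so the median is the value in position (n+1)/2 = 37.
Position 37 falls at value 4.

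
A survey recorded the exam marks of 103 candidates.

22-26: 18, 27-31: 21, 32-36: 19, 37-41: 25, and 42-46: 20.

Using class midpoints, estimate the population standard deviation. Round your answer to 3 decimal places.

Midpoints: 24, 29, 34, 39, 44
n = 103, Σfm = 3542, mean = 34.3883
Σfm² = 126738
Σf(m − x̄)² = Σfm² − (Σfm)²/n = 126738 − 3542²/103 = 4934.4660
Population variance = 4934.4660 / 103 = 47.9074
Standard deviation = √47.9074 = 6.9215

6.922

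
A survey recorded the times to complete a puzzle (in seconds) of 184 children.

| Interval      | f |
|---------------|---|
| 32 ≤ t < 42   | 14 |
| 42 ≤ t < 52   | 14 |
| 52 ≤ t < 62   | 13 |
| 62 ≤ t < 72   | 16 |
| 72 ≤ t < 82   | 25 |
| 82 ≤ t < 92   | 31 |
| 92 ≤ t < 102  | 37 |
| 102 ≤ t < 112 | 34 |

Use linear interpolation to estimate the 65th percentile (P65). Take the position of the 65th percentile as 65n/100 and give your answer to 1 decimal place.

93.8

Cumulative frequencies: 14, 28, 41, 57, 82, 113, 150, 184
n = 184; position = 65n/100 = 119.6.
This falls in the class 92 ≤ t < 102: L = 92, F = 113, f = 37, h = 10.
65th percentile ≈ 92 + ((119.6 − 113) / 37) × 10 = 93.7838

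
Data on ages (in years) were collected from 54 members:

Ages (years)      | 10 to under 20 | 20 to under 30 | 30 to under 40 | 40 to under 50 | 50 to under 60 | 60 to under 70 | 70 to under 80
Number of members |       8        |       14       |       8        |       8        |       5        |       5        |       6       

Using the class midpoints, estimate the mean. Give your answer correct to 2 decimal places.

Midpoints: 15, 25, 35, 45, 55, 65, 75
Σfm = 8×15 + 14×25 + 8×35 + 8×45 + 5×55 + 5×65 + 6×75 = 2160
n = Σf = 54
Mean = 2160 / 54 = 40.0000

40.00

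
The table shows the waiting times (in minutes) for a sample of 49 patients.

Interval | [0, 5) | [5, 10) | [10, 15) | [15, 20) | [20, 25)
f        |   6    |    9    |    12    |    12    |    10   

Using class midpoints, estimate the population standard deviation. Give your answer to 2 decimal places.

6.49

Midpoints: 2.5, 7.5, 12.5, 17.5, 22.5
n = 49, Σfm = 667.5, mean = 13.6224
Σfm² = 11156.25
Σf(m − x̄)² = Σfm² − (Σfm)²/n = 11156.25 − 667.5²/49 = 2063.2653
Population variance = 2063.2653 / 49 = 42.1075
Standard deviation = √42.1075 = 6.4890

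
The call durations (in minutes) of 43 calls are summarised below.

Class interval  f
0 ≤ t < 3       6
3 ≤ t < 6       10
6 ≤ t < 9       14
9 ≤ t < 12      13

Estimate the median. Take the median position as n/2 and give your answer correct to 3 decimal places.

Cumulative frequencies: 6, 16, 30, 43
n = 43; position = n/2 = 21.5.
This falls in the class 6 ≤ t < 9: L = 6, F = 16, f = 14, h = 3.
Median ≈ 6 + ((21.5 − 16) / 14) × 3 = 7.1786

7.179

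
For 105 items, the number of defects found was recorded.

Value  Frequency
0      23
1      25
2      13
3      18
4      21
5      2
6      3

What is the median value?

2

Cumulative frequencies: 23, 48, 61, 79, 100, 102, 105
n = 105, so the median is the value in position (n+1)/2 = 53.
Position 53 falls at value 2.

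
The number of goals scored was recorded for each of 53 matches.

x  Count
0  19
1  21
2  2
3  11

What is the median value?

1

Cumulative frequencies: 19, 40, 42, 53
n = 53, so the median is the value in position (n+1)/2 = 27.
Position 27 falls at value 1.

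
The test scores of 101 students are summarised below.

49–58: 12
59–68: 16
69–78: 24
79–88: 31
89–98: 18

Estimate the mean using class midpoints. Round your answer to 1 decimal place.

76.2

Midpoints: 53.5, 63.5, 73.5, 83.5, 93.5
Σfm = 12×53.5 + 16×63.5 + 24×73.5 + 31×83.5 + 18×93.5 = 7693.5
n = Σf = 101
Mean = 7693.5 / 101 = 76.1733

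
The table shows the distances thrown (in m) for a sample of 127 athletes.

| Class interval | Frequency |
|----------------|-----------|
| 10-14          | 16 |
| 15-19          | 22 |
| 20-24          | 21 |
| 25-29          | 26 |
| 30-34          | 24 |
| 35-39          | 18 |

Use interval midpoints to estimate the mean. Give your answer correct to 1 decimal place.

Midpoints: 12, 17, 22, 27, 32, 37
Σfm = 16×12 + 22×17 + 21×22 + 26×27 + 24×32 + 18×37 = 3164
n = Σf = 127
Mean = 3164 / 127 = 24.9134

24.9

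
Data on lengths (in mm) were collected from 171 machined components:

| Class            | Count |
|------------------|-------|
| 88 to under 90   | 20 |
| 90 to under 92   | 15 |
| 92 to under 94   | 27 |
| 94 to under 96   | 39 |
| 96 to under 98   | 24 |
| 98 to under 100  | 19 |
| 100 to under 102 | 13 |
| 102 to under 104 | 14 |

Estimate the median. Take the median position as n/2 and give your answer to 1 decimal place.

95.2

Cumulative frequencies: 20, 35, 62, 101, 125, 144, 157, 171
n = 171; position = n/2 = 85.5.
This falls in the class 94 to under 96: L = 94, F = 62, f = 39, h = 2.
Median ≈ 94 + ((85.5 − 62) / 39) × 2 = 95.2051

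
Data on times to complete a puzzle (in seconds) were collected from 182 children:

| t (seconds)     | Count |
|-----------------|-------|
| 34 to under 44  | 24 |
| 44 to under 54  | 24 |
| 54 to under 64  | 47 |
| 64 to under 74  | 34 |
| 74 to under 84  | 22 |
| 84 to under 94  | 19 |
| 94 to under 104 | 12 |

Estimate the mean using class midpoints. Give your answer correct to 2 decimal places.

Midpoints: 39, 49, 59, 69, 79, 89, 99
Σfm = 24×39 + 24×49 + 47×59 + 34×69 + 22×79 + 19×89 + 12×99 = 11848
n = Σf = 182
Mean = 11848 / 182 = 65.0989

65.10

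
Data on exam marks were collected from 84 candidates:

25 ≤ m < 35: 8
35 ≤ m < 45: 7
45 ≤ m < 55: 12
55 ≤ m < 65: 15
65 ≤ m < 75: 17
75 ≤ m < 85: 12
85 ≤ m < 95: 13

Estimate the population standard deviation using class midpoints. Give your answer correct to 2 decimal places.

18.36

Midpoints: 30, 40, 50, 60, 70, 80, 90
n = 84, Σfm = 5340, mean = 63.5714
Σfm² = 367800
Σf(m − x̄)² = Σfm² − (Σfm)²/n = 367800 − 5340²/84 = 28328.5714
Population variance = 28328.5714 / 84 = 337.2449
Standard deviation = √337.2449 = 18.3642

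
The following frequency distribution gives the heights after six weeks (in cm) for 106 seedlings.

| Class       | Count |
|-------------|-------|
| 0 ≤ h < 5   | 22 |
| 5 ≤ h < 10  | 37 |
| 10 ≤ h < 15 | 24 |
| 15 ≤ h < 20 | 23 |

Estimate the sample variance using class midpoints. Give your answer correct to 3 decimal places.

27.682

Midpoints: 2.5, 7.5, 12.5, 17.5
n = 106, Σfm = 1035, mean = 9.7642
Σfm² = 13012.5
Σf(m − x̄)² = Σfm² − (Σfm)²/n = 13012.5 − 1035²/106 = 2906.6038
Sample variance = 2906.6038 / 105 = 27.6819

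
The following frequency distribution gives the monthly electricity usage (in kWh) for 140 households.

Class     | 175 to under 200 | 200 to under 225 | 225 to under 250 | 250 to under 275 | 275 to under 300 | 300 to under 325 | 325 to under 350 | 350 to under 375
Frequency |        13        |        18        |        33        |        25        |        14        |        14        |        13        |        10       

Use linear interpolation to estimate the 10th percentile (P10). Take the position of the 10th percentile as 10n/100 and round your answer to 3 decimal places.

201.389

Cumulative frequencies: 13, 31, 64, 89, 103, 117, 130, 140
n = 140; position = 10n/100 = 14.
This falls in the class 200 to under 225: L = 200, F = 13, f = 18, h = 25.
10th percentile ≈ 200 + ((14 − 13) / 18) × 25 = 201.3889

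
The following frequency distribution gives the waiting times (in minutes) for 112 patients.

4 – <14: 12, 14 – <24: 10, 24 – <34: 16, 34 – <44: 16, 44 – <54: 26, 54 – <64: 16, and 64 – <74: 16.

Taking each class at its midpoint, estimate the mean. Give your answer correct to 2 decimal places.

Midpoints: 9, 19, 29, 39, 49, 59, 69
Σfm = 12×9 + 10×19 + 16×29 + 16×39 + 26×49 + 16×59 + 16×69 = 4708
n = Σf = 112
Mean = 4708 / 112 = 42.0357

42.04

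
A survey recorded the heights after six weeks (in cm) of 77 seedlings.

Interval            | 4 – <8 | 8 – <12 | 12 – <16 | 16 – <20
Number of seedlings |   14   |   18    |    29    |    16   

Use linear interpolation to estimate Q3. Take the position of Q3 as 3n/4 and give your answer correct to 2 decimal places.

Cumulative frequencies: 14, 32, 61, 77
n = 77; position = 3n/4 = 57.75.
This falls in the class 12 – <16: L = 12, F = 32, f = 29, h = 4.
Upper quartile ≈ 12 + ((57.75 − 32) / 29) × 4 = 15.5517

15.55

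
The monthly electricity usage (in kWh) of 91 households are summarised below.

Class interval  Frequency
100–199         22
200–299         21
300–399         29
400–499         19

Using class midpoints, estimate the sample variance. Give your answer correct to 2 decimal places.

11638.58

Midpoints: 149.5, 249.5, 349.5, 449.5
n = 91, Σfm = 27204.5, mean = 298.9505
Σfm² = 9180272.75
Σf(m − x̄)² = Σfm² − (Σfm)²/n = 9180272.75 − 27204.5²/91 = 1047472.5275
Sample variance = 1047472.5275 / 90 = 11638.5836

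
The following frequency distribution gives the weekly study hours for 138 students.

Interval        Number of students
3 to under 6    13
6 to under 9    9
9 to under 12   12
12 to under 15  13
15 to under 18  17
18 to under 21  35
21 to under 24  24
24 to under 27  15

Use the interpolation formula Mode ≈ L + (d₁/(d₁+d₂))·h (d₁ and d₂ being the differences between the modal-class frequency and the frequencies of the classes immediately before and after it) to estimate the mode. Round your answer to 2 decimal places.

Modal class: 18 to under 21 (highest frequency 35).
d₁ = 35 − 17 = 18, d₂ = 35 − 24 = 11
Mode ≈ 18 + (18/(18+11)) × 3 = 18 + 1.8621 = 19.8621

19.86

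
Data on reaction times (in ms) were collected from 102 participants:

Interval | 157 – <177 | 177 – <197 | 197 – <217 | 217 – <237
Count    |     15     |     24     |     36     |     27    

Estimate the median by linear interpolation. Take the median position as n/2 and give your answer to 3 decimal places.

203.667

Cumulative frequencies: 15, 39, 75, 102
n = 102; position = n/2 = 51.
This falls in the class 197 – <217: L = 197, F = 39, f = 36, h = 20.
Median ≈ 197 + ((51 − 39) / 36) × 20 = 203.6667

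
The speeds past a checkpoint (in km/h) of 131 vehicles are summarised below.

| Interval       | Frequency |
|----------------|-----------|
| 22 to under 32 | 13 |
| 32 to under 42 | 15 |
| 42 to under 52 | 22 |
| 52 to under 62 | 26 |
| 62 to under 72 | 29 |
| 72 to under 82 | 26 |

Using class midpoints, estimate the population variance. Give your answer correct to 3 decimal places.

252.852

Midpoints: 27, 37, 47, 57, 67, 77
n = 131, Σfm = 7367, mean = 56.2366
Σfm² = 447419
Σf(m − x̄)² = Σfm² − (Σfm)²/n = 447419 − 7367²/131 = 33123.6641
Population variance = 33123.6641 / 131 = 252.8524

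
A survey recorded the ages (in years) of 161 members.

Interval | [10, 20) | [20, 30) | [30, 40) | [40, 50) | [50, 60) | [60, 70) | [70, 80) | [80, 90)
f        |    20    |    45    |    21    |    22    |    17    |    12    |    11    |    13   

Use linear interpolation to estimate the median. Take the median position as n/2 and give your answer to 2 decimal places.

Cumulative frequencies: 20, 65, 86, 108, 125, 137, 148, 161
n = 161; position = n/2 = 80.5.
This falls in the class [30, 40): L = 30, F = 65, f = 21, h = 10.
Median ≈ 30 + ((80.5 − 65) / 21) × 10 = 37.3810

37.38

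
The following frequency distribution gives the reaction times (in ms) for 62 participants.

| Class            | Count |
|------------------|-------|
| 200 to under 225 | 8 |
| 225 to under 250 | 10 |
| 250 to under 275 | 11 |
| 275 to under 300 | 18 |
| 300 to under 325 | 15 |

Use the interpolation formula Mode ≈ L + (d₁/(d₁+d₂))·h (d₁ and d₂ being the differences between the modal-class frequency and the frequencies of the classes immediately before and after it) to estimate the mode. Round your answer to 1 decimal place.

292.5

Modal class: 275 to under 300 (highest frequency 18).
d₁ = 18 − 11 = 7, d₂ = 18 − 15 = 3
Mode ≈ 275 + (7/(7+3)) × 25 = 275 + 17.5000 = 292.5000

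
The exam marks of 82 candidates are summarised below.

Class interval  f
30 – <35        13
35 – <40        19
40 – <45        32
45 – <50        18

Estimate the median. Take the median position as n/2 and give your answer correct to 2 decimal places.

Cumulative frequencies: 13, 32, 64, 82
n = 82; position = n/2 = 41.
This falls in the class 40 – <45: L = 40, F = 32, f = 32, h = 5.
Median ≈ 40 + ((41 − 32) / 32) × 5 = 41.4062

41.41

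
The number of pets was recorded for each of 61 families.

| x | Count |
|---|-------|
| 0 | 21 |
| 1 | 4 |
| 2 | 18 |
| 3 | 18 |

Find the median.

Cumulative frequencies: 21, 25, 43, 61
n = 61, so the median is the value in position (n+1)/2 = 31.
Position 31 falls at value 2.

2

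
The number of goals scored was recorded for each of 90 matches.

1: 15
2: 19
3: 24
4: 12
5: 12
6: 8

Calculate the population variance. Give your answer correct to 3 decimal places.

2.330

Values: 1, 2, 3, 4, 5, 6
n = 90, Σfx = 281, mean = 3.1222
Σfx² = 1087
Σf(x − x̄)² = Σfx² − (Σfx)²/n = 1087 − 281²/90 = 209.6556
Population variance = 209.6556 / 90 = 2.3295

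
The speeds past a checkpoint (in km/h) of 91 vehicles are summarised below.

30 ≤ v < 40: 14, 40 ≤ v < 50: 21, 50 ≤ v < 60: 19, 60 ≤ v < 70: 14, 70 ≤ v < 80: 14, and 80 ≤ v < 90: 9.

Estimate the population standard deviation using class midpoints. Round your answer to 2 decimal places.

Midpoints: 35, 45, 55, 65, 75, 85
n = 91, Σfm = 5205, mean = 57.1978
Σfm² = 320075
Σf(m − x̄)² = Σfm² − (Σfm)²/n = 320075 − 5205²/91 = 22360.4396
Population variance = 22360.4396 / 91 = 245.7191
Standard deviation = √245.7191 = 15.6754

15.68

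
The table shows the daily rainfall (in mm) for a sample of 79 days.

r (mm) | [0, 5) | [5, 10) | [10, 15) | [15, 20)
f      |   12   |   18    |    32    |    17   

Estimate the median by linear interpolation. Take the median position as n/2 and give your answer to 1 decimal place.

Cumulative frequencies: 12, 30, 62, 79
n = 79; position = n/2 = 39.5.
This falls in the class [10, 15): L = 10, F = 30, f = 32, h = 5.
Median ≈ 10 + ((39.5 − 30) / 32) × 5 = 11.4844

11.5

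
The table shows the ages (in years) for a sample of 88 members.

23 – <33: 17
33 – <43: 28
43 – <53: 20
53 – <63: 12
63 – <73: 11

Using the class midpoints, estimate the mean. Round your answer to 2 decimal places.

44.82

Midpoints: 28, 38, 48, 58, 68
Σfm = 17×28 + 28×38 + 20×48 + 12×58 + 11×68 = 3944
n = Σf = 88
Mean = 3944 / 88 = 44.8182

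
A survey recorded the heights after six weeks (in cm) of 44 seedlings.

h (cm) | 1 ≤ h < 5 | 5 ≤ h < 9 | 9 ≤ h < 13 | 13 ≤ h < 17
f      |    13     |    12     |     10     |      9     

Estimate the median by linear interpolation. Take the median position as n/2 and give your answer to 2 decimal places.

Cumulative frequencies: 13, 25, 35, 44
n = 44; position = n/2 = 22.
This falls in the class 5 ≤ h < 9: L = 5, F = 13, f = 12, h = 4.
Median ≈ 5 + ((22 − 13) / 12) × 4 = 8.0000

8.00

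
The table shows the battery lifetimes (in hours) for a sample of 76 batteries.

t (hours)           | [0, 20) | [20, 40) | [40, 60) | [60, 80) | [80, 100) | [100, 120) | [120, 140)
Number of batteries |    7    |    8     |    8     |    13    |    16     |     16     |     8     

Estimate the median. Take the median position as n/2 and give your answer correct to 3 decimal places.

82.500

Cumulative frequencies: 7, 15, 23, 36, 52, 68, 76
n = 76; position = n/2 = 38.
This falls in the class [80, 100): L = 80, F = 36, f = 16, h = 20.
Median ≈ 80 + ((38 − 36) / 16) × 20 = 82.5000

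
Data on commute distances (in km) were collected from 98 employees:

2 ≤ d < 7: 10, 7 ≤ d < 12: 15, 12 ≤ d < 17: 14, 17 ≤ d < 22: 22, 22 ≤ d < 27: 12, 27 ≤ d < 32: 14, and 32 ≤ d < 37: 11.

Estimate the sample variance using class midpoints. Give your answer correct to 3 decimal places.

85.307

Midpoints: 4.5, 9.5, 14.5, 19.5, 24.5, 29.5, 34.5
n = 98, Σfm = 1906, mean = 19.4490
Σfm² = 45344.5
Σf(m − x̄)² = Σfm² − (Σfm)²/n = 45344.5 − 1906²/98 = 8274.7449
Sample variance = 8274.7449 / 97 = 85.3066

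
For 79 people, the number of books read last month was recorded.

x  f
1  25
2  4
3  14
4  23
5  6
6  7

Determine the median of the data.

3

Cumulative frequencies: 25, 29, 43, 66, 72, 79
n = 79, so the median is the value in position (n+1)/2 = 40.
Position 40 falls at value 3.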